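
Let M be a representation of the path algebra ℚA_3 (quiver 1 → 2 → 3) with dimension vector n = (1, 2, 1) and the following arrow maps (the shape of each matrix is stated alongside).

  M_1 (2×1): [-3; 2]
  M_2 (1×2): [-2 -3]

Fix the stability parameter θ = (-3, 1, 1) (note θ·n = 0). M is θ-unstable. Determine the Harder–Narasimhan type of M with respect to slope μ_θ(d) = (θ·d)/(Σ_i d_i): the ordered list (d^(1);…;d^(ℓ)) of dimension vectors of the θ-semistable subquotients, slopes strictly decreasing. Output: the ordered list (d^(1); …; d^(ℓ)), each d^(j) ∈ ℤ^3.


Via rank(M_{q-1}∘⋯∘M_p): M ≅ I[1,2], I[2,3].
μ_θ-semistable layers: μ^(1)=1; μ^(2)=-3

((0, 2, 1); (1, 0, 0))


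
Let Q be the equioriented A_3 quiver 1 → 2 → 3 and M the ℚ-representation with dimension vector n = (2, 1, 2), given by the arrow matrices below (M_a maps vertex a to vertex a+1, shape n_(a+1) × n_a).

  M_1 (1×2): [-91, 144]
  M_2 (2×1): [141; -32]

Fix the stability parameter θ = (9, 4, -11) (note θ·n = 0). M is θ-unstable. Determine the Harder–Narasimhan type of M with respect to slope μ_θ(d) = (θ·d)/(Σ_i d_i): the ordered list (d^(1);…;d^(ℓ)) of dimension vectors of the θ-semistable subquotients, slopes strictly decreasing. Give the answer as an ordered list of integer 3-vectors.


Interval decomposition of M: I[1,1], I[1,3], I[3,3].
HN type (ℓ=3): μ^(1)=9; μ^(2)=2/3; μ^(3)=-11

((1, 0, 0); (1, 1, 1); (0, 0, 1))


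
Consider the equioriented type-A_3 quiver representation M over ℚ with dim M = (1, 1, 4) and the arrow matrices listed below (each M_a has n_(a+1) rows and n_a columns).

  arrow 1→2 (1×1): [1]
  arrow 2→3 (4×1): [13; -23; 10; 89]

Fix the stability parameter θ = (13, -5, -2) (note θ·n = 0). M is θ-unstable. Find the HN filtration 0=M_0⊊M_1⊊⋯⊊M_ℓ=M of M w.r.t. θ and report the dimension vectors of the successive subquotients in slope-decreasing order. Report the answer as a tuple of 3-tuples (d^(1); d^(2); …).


Via rank(M_{q-1}∘⋯∘M_p): M ≅ I[1,3], I[3,3]^3.
μ_θ-semistable layers: μ^(1)=2; μ^(2)=-2

((1, 1, 1); (0, 0, 3))


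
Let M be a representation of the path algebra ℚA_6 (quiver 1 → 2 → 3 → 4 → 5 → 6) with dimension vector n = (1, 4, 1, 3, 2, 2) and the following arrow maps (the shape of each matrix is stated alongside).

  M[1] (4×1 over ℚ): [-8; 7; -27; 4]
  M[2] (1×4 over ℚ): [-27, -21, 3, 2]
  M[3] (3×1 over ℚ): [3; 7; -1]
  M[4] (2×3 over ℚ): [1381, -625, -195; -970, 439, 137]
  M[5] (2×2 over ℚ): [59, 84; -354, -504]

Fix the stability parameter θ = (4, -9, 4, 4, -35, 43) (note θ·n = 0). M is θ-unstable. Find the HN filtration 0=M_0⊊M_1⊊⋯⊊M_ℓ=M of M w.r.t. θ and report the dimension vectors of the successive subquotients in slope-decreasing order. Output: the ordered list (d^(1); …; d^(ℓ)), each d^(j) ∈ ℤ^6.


Via rank(M_{q-1}∘⋯∘M_p): M ≅ I[1,6], I[2,2]^3, I[4,4], I[4,5], I[6,6].
μ_θ-semistable layers: μ^(1)=43; μ^(2)=4; μ^(3)=-32/5; μ^(4)=-9; μ^(5)=-31/2

((0, 0, 0, 0, 0, 2); (0, 0, 0, 1, 0, 0); (1, 1, 1, 1, 1, 0); (0, 3, 0, 0, 0, 0); (0, 0, 0, 1, 1, 0))


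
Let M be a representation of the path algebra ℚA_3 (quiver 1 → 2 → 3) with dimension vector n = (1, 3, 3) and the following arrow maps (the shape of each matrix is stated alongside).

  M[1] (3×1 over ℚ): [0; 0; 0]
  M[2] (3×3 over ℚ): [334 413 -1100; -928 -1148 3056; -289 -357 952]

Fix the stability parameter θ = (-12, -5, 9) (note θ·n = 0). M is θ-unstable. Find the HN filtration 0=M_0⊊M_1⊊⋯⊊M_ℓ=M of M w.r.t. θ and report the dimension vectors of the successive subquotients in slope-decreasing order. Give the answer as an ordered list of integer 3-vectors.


Via rank(M_{q-1}∘⋯∘M_p): M ≅ I[1,1], I[2,2], I[2,3]^2, I[3,3].
μ_θ-semistable layers: μ^(1)=9; μ^(2)=-5; μ^(3)=-12

((0, 0, 3); (0, 3, 0); (1, 0, 0))


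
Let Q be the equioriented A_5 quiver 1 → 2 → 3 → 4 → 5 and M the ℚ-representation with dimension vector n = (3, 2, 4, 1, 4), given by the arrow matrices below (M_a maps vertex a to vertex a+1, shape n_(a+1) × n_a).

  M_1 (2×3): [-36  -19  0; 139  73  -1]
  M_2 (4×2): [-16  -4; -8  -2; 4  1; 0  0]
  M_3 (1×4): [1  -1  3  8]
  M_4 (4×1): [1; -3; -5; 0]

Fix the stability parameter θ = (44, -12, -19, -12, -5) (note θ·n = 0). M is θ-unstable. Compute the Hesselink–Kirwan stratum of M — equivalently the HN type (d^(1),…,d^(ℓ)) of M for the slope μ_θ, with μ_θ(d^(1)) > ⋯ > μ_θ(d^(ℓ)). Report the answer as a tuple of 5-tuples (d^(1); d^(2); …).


Via rank(M_{q-1}∘⋯∘M_p): M ≅ I[1,1], I[1,2], I[1,5], I[3,3]^3, I[5,5]^3.
μ_θ-semistable layers: μ^(1)=44; μ^(2)=16; μ^(3)=-4/5; μ^(4)=-5; μ^(5)=-19

((1, 0, 0, 0, 0); (1, 1, 0, 0, 0); (1, 1, 1, 1, 1); (0, 0, 0, 0, 3); (0, 0, 3, 0, 0))


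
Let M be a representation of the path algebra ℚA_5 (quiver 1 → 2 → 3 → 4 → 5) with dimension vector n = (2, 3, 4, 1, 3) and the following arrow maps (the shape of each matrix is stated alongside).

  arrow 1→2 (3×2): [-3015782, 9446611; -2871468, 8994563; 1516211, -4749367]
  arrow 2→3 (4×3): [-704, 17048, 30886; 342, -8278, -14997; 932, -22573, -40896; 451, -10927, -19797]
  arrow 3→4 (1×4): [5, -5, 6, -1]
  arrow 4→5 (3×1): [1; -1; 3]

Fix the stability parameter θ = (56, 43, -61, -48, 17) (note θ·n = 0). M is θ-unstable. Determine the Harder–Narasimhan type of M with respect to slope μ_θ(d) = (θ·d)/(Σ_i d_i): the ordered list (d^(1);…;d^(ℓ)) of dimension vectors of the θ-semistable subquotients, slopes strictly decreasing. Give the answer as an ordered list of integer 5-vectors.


Interval decomposition of M: I[1,3], I[1,5], I[2,3], I[3,3], I[5,5]^2.
HN type (ℓ=5): μ^(1)=17; μ^(2)=38/3; μ^(3)=-5/2; μ^(4)=-9; μ^(5)=-61

((0, 0, 0, 0, 3); (1, 1, 1, 0, 0); (1, 1, 1, 1, 0); (0, 1, 1, 0, 0); (0, 0, 1, 0, 0))


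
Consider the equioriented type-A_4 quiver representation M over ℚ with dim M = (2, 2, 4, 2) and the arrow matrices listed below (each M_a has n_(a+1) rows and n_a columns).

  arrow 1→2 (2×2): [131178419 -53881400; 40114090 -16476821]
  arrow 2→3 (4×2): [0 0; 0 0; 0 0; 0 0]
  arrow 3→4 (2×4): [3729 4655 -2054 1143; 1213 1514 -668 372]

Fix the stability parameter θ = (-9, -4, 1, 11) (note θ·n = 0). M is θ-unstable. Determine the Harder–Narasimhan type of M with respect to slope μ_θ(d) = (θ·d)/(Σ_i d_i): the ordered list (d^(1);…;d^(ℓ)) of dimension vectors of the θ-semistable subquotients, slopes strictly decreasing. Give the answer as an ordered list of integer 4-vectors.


Barcode: M ≅ I[1,2]^2, I[3,3]^2, I[3,4]^2. HN layers by μ_θ (4 steps, strictly decreasing):
  μ^(1)=11; μ^(2)=1; μ^(3)=-4; μ^(4)=-9

((0, 0, 0, 2); (0, 0, 4, 0); (0, 2, 0, 0); (2, 0, 0, 0))


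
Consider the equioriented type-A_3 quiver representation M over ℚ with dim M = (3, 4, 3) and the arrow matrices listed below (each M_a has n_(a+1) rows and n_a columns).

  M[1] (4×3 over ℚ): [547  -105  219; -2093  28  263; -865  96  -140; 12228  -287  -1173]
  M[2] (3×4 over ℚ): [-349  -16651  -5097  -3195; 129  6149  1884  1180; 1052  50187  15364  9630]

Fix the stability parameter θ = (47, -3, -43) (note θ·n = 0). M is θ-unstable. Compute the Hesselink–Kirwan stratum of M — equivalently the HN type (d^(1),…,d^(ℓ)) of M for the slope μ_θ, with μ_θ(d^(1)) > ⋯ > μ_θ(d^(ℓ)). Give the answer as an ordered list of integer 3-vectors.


Interval decomposition of M: I[1,3]^3, I[2,2].
HN type (ℓ=2): μ^(1)=1/3; μ^(2)=-3

((3, 3, 3); (0, 1, 0))


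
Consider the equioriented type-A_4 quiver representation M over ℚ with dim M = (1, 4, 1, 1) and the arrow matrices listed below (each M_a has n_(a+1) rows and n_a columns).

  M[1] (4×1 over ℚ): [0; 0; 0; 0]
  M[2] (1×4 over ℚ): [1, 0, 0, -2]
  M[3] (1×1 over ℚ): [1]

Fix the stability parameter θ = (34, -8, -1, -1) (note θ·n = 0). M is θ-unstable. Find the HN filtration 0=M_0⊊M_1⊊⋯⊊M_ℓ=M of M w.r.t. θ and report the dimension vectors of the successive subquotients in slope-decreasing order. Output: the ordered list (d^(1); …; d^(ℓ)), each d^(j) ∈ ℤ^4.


Interval decomposition of M: I[1,1], I[2,2]^3, I[2,4].
HN type (ℓ=3): μ^(1)=34; μ^(2)=-1; μ^(3)=-8

((1, 0, 0, 0); (0, 0, 1, 1); (0, 4, 0, 0))


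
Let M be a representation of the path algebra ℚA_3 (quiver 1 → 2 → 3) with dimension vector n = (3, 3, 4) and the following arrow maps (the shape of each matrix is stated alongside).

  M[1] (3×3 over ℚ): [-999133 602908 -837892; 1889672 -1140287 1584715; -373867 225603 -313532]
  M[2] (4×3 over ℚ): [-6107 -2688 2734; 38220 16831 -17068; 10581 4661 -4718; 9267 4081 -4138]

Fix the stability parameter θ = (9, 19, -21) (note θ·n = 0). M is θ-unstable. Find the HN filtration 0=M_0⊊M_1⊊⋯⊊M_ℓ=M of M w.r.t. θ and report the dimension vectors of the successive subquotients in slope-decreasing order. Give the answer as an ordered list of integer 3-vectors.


Via rank(M_{q-1}∘⋯∘M_p): M ≅ I[1,2], I[1,3]^2, I[3,3]^2.
μ_θ-semistable layers: μ^(1)=19; μ^(2)=9; μ^(3)=7/3; μ^(4)=-21

((0, 1, 0); (1, 0, 0); (2, 2, 2); (0, 0, 2))


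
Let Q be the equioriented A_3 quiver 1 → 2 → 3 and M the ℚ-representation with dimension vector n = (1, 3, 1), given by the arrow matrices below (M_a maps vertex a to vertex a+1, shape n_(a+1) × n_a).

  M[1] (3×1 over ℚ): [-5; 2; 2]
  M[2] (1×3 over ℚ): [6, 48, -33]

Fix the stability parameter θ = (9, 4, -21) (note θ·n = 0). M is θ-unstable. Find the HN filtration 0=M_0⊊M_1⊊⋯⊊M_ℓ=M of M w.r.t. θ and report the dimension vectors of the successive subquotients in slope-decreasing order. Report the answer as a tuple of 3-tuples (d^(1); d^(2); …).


Via rank(M_{q-1}∘⋯∘M_p): M ≅ I[1,2], I[2,2], I[2,3].
μ_θ-semistable layers: μ^(1)=13/2; μ^(2)=4; μ^(3)=-17/2

((1, 1, 0); (0, 1, 0); (0, 1, 1))


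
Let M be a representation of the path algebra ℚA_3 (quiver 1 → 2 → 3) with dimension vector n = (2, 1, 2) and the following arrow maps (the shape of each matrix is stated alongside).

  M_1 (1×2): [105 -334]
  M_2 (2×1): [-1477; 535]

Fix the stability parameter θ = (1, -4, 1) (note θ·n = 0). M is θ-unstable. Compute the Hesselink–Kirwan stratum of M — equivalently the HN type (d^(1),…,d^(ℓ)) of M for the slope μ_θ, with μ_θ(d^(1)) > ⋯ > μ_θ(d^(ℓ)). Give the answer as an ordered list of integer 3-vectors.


Barcode: M ≅ I[1,1], I[1,3], I[3,3]. HN layers by μ_θ (2 steps, strictly decreasing):
  μ^(1)=1; μ^(2)=-3/2

((1, 0, 2); (1, 1, 0))


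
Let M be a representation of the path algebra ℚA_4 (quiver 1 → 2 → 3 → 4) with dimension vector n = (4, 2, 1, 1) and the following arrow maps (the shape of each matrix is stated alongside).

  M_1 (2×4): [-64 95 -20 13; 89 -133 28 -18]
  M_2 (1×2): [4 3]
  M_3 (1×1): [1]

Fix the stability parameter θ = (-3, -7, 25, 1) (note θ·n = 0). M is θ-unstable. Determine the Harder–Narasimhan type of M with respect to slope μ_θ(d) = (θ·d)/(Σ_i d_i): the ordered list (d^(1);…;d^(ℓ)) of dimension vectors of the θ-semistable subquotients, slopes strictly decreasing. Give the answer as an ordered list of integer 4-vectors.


Interval decomposition of M: I[1,1]^2, I[1,2], I[1,4].
HN type (ℓ=3): μ^(1)=13; μ^(2)=-3; μ^(3)=-5

((0, 0, 1, 1); (2, 0, 0, 0); (2, 2, 0, 0))


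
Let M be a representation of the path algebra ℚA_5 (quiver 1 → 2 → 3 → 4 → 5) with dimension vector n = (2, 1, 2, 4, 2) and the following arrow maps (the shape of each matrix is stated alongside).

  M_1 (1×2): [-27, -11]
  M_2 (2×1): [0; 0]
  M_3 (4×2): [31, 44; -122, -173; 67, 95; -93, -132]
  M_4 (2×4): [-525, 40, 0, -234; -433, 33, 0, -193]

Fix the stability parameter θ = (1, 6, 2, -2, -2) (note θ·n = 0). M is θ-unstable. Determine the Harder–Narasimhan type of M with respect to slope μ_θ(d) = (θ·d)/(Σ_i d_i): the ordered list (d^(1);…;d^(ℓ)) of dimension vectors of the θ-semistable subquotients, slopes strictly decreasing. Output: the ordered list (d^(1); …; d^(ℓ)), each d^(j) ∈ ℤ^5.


Interval decomposition of M: I[1,1], I[1,2], I[3,5]^2, I[4,4]^2.
HN type (ℓ=4): μ^(1)=6; μ^(2)=1; μ^(3)=-2/3; μ^(4)=-2

((0, 1, 0, 0, 0); (2, 0, 0, 0, 0); (0, 0, 2, 2, 2); (0, 0, 0, 2, 0))


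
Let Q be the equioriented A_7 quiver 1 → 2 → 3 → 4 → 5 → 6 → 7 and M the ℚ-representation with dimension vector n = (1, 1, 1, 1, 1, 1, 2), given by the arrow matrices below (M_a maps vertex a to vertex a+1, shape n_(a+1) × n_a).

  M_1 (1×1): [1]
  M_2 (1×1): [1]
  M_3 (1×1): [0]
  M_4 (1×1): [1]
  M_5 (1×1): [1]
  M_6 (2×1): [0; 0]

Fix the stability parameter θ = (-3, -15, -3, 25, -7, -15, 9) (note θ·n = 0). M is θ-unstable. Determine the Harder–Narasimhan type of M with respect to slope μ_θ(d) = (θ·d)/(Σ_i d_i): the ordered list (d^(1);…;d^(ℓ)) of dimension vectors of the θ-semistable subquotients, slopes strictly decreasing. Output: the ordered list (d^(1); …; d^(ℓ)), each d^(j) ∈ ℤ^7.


Via rank(M_{q-1}∘⋯∘M_p): M ≅ I[1,3], I[4,6], I[7,7]^2.
μ_θ-semistable layers: μ^(1)=9; μ^(2)=1; μ^(3)=-3; μ^(4)=-9

((0, 0, 0, 0, 0, 0, 2); (0, 0, 0, 1, 1, 1, 0); (0, 0, 1, 0, 0, 0, 0); (1, 1, 0, 0, 0, 0, 0))


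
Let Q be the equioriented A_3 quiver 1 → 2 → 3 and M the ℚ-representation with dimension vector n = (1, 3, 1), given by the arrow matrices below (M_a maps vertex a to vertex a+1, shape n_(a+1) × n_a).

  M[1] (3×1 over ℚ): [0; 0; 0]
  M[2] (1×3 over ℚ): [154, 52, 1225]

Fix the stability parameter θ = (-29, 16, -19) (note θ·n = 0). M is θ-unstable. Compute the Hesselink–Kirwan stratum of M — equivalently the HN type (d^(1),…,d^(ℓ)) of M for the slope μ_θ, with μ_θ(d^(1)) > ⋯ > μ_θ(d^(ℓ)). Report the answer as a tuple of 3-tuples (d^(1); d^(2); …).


Barcode: M ≅ I[1,1], I[2,2]^2, I[2,3]. HN layers by μ_θ (3 steps, strictly decreasing):
  μ^(1)=16; μ^(2)=-3/2; μ^(3)=-29

((0, 2, 0); (0, 1, 1); (1, 0, 0))


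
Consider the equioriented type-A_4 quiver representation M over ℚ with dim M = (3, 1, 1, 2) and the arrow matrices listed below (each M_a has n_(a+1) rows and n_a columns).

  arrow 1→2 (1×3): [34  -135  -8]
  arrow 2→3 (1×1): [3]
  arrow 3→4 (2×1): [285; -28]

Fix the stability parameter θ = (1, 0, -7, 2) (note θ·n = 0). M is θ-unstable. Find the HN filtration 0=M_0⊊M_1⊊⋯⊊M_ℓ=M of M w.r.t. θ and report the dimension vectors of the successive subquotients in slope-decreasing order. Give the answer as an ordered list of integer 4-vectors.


Barcode: M ≅ I[1,1]^2, I[1,4], I[4,4]. HN layers by μ_θ (3 steps, strictly decreasing):
  μ^(1)=2; μ^(2)=1; μ^(3)=-2

((0, 0, 0, 2); (2, 0, 0, 0); (1, 1, 1, 0))


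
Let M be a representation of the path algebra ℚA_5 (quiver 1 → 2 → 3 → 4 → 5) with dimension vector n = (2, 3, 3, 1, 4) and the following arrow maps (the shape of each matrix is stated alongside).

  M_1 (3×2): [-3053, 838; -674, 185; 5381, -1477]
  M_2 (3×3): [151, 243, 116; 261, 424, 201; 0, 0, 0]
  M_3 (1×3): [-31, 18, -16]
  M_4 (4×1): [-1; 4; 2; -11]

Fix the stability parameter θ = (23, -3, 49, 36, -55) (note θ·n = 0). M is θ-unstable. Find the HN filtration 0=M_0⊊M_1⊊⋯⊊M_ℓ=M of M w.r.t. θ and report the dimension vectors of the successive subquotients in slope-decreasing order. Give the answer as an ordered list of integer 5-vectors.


Via rank(M_{q-1}∘⋯∘M_p): M ≅ I[1,3], I[1,5], I[2,2], I[3,3], I[5,5]^3.
μ_θ-semistable layers: μ^(1)=49; μ^(2)=10; μ^(3)=-3; μ^(4)=-55

((0, 0, 2, 0, 0); (2, 2, 1, 1, 1); (0, 1, 0, 0, 0); (0, 0, 0, 0, 3))


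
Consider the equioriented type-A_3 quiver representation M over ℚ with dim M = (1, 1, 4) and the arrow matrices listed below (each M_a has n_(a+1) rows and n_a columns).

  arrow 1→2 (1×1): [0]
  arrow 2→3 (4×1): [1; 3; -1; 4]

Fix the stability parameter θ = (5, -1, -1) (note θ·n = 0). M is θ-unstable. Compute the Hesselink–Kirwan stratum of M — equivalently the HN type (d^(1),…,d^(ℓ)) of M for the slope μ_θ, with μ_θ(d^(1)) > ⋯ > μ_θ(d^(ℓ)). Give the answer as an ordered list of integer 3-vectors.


Barcode: M ≅ I[1,1], I[2,3], I[3,3]^3. HN layers by μ_θ (2 steps, strictly decreasing):
  μ^(1)=5; μ^(2)=-1

((1, 0, 0); (0, 1, 4))


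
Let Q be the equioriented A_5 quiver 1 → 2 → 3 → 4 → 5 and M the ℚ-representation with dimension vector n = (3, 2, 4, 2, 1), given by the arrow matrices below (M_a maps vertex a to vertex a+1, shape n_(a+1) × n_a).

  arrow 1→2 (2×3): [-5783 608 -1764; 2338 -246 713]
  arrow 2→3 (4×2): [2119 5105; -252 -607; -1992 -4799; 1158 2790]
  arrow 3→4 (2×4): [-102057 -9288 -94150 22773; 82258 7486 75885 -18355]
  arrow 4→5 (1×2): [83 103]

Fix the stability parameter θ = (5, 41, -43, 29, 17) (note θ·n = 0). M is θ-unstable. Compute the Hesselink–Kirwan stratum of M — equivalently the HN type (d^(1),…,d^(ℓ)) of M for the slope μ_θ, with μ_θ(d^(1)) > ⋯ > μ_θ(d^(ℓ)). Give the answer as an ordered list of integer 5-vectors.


Via rank(M_{q-1}∘⋯∘M_p): M ≅ I[1,1], I[1,4], I[1,5], I[3,3]^2.
μ_θ-semistable layers: μ^(1)=29; μ^(2)=23; μ^(3)=5; μ^(4)=1; μ^(5)=-43

((0, 0, 0, 1, 0); (0, 0, 0, 1, 1); (1, 0, 0, 0, 0); (2, 2, 2, 0, 0); (0, 0, 2, 0, 0))


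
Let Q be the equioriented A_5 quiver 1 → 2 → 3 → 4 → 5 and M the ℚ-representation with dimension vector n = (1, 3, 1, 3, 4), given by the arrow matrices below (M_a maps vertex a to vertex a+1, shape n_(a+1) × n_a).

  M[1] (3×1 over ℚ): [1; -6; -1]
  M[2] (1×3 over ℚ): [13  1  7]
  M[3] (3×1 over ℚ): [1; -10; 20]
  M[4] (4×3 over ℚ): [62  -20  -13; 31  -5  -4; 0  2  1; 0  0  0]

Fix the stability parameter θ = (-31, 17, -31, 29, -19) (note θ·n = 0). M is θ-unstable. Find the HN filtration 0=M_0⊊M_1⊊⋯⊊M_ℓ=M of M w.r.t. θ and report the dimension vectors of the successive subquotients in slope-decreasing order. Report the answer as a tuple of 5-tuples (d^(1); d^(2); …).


Barcode: M ≅ I[1,2], I[2,2], I[2,5], I[4,4], I[4,5], I[5,5]^2. HN layers by μ_θ (6 steps, strictly decreasing):
  μ^(1)=29; μ^(2)=17; μ^(3)=5; μ^(4)=-7; μ^(5)=-19; μ^(6)=-31

((0, 0, 0, 1, 0); (0, 2, 0, 0, 0); (0, 0, 0, 2, 2); (0, 1, 1, 0, 0); (0, 0, 0, 0, 2); (1, 0, 0, 0, 0))


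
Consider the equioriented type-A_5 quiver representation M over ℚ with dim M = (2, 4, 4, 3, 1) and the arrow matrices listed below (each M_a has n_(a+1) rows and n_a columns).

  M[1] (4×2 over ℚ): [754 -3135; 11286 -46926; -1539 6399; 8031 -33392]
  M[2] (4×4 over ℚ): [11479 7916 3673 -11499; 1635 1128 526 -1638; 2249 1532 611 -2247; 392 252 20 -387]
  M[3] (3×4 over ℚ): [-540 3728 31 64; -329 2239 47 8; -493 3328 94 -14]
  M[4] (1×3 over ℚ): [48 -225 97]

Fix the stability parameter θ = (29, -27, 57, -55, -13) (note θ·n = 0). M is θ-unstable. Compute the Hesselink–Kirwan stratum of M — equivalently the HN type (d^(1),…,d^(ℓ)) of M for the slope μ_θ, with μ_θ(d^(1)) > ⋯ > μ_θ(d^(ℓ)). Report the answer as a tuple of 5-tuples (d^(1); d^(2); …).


Via rank(M_{q-1}∘⋯∘M_p): M ≅ I[1,3], I[1,5], I[2,2], I[2,4], I[3,4].
μ_θ-semistable layers: μ^(1)=57; μ^(2)=1; μ^(3)=-9/5; μ^(4)=-27

((0, 0, 1, 0, 0); (1, 1, 2, 2, 0); (1, 1, 1, 1, 1); (0, 2, 0, 0, 0))


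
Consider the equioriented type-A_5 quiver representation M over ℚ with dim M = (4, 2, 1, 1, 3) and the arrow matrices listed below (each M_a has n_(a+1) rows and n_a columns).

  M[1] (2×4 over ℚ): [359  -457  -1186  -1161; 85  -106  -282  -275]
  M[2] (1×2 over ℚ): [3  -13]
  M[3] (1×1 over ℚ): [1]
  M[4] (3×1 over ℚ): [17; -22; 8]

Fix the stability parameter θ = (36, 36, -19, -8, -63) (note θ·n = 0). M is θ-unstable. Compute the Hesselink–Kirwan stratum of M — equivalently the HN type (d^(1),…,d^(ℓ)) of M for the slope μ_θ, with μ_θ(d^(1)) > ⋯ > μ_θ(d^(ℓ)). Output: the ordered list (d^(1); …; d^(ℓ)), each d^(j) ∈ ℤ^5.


Barcode: M ≅ I[1,1]^2, I[1,2], I[1,5], I[5,5]^2. HN layers by μ_θ (3 steps, strictly decreasing):
  μ^(1)=36; μ^(2)=-18/5; μ^(3)=-63

((3, 1, 0, 0, 0); (1, 1, 1, 1, 1); (0, 0, 0, 0, 2))


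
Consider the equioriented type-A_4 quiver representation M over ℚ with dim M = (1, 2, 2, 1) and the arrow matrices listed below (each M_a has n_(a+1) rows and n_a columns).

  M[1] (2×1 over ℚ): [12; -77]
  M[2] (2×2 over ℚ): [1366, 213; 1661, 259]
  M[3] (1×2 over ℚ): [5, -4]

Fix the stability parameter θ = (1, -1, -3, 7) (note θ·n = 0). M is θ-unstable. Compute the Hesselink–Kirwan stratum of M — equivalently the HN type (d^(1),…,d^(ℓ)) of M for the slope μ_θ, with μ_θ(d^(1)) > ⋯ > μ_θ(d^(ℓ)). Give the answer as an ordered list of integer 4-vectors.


Interval decomposition of M: I[1,4], I[2,3].
HN type (ℓ=3): μ^(1)=7; μ^(2)=-1; μ^(3)=-2

((0, 0, 0, 1); (1, 1, 1, 0); (0, 1, 1, 0))


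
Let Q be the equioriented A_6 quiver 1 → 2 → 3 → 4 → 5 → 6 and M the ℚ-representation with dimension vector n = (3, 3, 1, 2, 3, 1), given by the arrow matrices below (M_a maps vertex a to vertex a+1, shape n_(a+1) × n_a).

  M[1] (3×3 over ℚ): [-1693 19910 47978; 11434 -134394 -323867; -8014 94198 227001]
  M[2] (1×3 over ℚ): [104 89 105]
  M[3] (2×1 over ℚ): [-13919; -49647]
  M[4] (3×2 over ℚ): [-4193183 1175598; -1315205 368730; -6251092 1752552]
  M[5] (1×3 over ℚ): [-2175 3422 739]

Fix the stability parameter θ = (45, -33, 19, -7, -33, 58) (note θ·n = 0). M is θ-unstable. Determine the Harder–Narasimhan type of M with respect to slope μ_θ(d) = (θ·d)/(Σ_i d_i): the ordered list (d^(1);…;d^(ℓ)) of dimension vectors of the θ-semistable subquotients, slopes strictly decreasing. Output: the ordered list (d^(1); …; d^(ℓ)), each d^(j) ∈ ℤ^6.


Interval decomposition of M: I[1,2]^2, I[1,6], I[4,4], I[5,5]^2.
HN type (ℓ=5): μ^(1)=58; μ^(2)=6; μ^(3)=-9/5; μ^(4)=-7; μ^(5)=-33

((0, 0, 0, 0, 0, 1); (2, 2, 0, 0, 0, 0); (1, 1, 1, 1, 1, 0); (0, 0, 0, 1, 0, 0); (0, 0, 0, 0, 2, 0))


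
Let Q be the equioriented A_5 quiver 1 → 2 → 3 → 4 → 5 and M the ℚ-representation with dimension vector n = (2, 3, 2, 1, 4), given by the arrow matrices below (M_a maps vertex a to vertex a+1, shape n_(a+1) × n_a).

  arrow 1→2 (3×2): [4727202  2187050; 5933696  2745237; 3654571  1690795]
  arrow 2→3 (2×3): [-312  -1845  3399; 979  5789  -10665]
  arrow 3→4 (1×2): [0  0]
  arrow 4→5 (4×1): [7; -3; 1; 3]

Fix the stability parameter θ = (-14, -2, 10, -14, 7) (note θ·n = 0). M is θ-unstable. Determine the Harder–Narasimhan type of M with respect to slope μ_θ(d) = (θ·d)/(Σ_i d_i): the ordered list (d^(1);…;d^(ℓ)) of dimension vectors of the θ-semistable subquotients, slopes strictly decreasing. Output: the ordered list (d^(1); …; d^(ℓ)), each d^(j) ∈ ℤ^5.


Interval decomposition of M: I[1,2], I[1,3], I[2,3], I[4,5], I[5,5]^3.
HN type (ℓ=4): μ^(1)=10; μ^(2)=7; μ^(3)=-2; μ^(4)=-14

((0, 0, 2, 0, 0); (0, 0, 0, 0, 4); (0, 3, 0, 0, 0); (2, 0, 0, 1, 0))


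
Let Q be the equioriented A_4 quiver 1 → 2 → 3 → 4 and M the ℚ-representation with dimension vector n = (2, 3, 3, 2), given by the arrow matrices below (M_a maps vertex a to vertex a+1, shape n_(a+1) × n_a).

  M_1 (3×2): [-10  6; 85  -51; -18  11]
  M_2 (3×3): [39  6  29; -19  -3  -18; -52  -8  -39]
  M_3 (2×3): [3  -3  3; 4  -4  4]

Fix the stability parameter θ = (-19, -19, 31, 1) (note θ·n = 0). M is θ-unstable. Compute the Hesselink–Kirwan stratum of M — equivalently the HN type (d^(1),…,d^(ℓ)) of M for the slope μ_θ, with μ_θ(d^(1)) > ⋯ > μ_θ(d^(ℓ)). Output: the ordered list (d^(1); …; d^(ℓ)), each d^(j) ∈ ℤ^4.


Via rank(M_{q-1}∘⋯∘M_p): M ≅ I[1,3], I[1,4], I[2,3], I[4,4].
μ_θ-semistable layers: μ^(1)=31; μ^(2)=16; μ^(3)=1; μ^(4)=-19

((0, 0, 2, 0); (0, 0, 1, 1); (0, 0, 0, 1); (2, 3, 0, 0))


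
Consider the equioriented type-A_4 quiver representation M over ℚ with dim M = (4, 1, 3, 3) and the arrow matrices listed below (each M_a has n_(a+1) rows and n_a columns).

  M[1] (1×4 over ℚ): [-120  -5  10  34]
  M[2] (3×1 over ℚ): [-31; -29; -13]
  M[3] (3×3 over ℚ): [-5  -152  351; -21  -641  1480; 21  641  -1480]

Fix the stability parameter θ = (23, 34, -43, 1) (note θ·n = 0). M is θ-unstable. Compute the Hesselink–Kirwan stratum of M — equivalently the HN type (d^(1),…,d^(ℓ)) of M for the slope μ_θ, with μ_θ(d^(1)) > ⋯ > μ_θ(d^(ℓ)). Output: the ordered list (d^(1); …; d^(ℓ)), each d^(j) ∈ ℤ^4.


Barcode: M ≅ I[1,1]^3, I[1,3], I[3,4]^2, I[4,4]. HN layers by μ_θ (4 steps, strictly decreasing):
  μ^(1)=23; μ^(2)=14/3; μ^(3)=1; μ^(4)=-43

((3, 0, 0, 0); (1, 1, 1, 0); (0, 0, 0, 3); (0, 0, 2, 0))


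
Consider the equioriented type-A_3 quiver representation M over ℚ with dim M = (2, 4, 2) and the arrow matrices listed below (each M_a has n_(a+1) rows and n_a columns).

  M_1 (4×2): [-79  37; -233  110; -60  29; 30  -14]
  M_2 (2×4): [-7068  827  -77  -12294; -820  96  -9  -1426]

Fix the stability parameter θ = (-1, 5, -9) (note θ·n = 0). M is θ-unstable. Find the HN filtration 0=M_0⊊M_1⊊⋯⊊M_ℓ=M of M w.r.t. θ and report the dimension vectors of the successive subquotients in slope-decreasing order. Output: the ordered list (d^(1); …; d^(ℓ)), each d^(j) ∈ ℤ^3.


Barcode: M ≅ I[1,3]^2, I[2,2]^2. HN layers by μ_θ (2 steps, strictly decreasing):
  μ^(1)=5; μ^(2)=-5/3

((0, 2, 0); (2, 2, 2))


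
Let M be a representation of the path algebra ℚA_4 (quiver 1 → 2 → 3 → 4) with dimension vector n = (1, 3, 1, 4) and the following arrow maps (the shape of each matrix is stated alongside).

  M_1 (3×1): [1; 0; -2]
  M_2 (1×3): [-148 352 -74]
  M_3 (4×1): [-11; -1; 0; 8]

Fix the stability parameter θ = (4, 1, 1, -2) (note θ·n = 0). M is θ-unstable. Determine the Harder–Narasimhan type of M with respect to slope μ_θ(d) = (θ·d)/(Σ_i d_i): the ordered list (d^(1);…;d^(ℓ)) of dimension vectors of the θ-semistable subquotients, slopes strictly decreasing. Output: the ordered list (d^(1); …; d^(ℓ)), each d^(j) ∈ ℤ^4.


Interval decomposition of M: I[1,2], I[2,2], I[2,4], I[4,4]^3.
HN type (ℓ=4): μ^(1)=5/2; μ^(2)=1; μ^(3)=0; μ^(4)=-2

((1, 1, 0, 0); (0, 1, 0, 0); (0, 1, 1, 1); (0, 0, 0, 3))


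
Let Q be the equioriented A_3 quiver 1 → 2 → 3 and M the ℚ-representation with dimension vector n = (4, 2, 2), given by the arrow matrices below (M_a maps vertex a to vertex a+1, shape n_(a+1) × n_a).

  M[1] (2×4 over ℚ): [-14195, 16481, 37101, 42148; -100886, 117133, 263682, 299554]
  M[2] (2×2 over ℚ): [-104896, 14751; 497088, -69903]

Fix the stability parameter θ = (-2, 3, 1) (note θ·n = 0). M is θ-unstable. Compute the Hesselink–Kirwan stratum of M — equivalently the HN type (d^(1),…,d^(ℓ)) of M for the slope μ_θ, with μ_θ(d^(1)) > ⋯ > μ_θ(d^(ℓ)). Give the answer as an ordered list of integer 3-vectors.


Interval decomposition of M: I[1,1]^2, I[1,2], I[1,3], I[3,3].
HN type (ℓ=4): μ^(1)=3; μ^(2)=2; μ^(3)=1; μ^(4)=-2

((0, 1, 0); (0, 1, 1); (0, 0, 1); (4, 0, 0))


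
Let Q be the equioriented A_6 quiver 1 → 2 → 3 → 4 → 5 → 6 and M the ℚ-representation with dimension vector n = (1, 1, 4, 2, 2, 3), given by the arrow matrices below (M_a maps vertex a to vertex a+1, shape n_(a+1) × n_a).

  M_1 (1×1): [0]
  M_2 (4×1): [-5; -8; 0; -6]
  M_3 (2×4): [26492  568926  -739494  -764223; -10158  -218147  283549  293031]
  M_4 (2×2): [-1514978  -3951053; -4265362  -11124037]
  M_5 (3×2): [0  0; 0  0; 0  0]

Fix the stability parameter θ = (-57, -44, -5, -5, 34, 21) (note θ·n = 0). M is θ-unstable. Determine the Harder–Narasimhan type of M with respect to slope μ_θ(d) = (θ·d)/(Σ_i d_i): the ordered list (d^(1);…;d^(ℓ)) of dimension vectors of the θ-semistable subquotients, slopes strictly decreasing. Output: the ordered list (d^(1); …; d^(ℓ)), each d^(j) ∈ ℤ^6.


Barcode: M ≅ I[1,1], I[2,4], I[3,3]^2, I[3,5], I[5,5], I[6,6]^3. HN layers by μ_θ (5 steps, strictly decreasing):
  μ^(1)=34; μ^(2)=21; μ^(3)=-5; μ^(4)=-44; μ^(5)=-57

((0, 0, 0, 0, 2, 0); (0, 0, 0, 0, 0, 3); (0, 0, 4, 2, 0, 0); (0, 1, 0, 0, 0, 0); (1, 0, 0, 0, 0, 0))


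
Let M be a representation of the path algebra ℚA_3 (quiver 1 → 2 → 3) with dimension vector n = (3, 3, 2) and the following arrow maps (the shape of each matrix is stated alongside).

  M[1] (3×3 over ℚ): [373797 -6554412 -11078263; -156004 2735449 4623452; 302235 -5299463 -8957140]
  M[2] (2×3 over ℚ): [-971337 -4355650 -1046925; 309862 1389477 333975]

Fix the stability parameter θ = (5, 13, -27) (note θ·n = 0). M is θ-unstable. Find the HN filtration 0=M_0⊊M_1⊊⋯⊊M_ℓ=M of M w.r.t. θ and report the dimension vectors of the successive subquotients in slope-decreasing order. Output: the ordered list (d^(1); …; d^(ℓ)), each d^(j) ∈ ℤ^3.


Via rank(M_{q-1}∘⋯∘M_p): M ≅ I[1,2], I[1,3]^2.
μ_θ-semistable layers: μ^(1)=13; μ^(2)=5; μ^(3)=-3

((0, 1, 0); (1, 0, 0); (2, 2, 2))


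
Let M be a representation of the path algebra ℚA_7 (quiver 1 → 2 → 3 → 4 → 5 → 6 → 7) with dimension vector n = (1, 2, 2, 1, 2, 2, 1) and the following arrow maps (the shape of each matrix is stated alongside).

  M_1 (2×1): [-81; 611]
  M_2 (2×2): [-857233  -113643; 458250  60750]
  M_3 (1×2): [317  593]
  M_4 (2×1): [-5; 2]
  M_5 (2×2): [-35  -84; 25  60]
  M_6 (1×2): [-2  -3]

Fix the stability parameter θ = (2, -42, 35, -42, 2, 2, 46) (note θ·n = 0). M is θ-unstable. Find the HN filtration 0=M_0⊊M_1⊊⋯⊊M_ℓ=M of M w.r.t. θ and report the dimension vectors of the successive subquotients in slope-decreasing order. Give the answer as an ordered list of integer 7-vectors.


Via rank(M_{q-1}∘⋯∘M_p): M ≅ I[1,2], I[2,7], I[3,3], I[5,5], I[6,6].
μ_θ-semistable layers: μ^(1)=46; μ^(2)=35; μ^(3)=2; μ^(4)=-7/2; μ^(5)=-20; μ^(6)=-42

((0, 0, 0, 0, 0, 0, 1); (0, 0, 1, 0, 0, 0, 0); (0, 0, 0, 0, 2, 2, 0); (0, 0, 1, 1, 0, 0, 0); (1, 1, 0, 0, 0, 0, 0); (0, 1, 0, 0, 0, 0, 0))


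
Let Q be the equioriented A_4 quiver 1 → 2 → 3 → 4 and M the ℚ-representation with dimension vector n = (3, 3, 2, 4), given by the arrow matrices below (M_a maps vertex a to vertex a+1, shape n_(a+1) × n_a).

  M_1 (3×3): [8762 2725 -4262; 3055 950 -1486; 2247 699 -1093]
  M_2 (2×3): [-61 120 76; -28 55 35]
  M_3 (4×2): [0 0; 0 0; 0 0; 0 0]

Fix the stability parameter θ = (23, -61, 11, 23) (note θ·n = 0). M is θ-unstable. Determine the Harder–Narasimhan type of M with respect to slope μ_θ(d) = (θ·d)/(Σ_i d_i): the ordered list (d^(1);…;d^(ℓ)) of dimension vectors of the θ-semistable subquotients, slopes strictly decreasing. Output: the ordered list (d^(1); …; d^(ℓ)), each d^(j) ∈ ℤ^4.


Barcode: M ≅ I[1,2], I[1,3]^2, I[4,4]^4. HN layers by μ_θ (3 steps, strictly decreasing):
  μ^(1)=23; μ^(2)=11; μ^(3)=-19

((0, 0, 0, 4); (0, 0, 2, 0); (3, 3, 0, 0))


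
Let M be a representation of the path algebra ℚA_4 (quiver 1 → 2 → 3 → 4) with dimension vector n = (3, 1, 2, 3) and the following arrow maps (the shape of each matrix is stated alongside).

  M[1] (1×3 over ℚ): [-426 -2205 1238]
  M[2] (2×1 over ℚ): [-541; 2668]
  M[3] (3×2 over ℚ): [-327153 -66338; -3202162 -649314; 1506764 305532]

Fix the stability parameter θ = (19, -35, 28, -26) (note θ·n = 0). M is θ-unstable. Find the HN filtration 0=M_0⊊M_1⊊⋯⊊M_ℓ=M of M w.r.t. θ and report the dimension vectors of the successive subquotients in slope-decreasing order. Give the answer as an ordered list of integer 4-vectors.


Barcode: M ≅ I[1,1]^2, I[1,4], I[3,4], I[4,4]. HN layers by μ_θ (4 steps, strictly decreasing):
  μ^(1)=19; μ^(2)=1; μ^(3)=-8; μ^(4)=-26

((2, 0, 0, 0); (0, 0, 2, 2); (1, 1, 0, 0); (0, 0, 0, 1))


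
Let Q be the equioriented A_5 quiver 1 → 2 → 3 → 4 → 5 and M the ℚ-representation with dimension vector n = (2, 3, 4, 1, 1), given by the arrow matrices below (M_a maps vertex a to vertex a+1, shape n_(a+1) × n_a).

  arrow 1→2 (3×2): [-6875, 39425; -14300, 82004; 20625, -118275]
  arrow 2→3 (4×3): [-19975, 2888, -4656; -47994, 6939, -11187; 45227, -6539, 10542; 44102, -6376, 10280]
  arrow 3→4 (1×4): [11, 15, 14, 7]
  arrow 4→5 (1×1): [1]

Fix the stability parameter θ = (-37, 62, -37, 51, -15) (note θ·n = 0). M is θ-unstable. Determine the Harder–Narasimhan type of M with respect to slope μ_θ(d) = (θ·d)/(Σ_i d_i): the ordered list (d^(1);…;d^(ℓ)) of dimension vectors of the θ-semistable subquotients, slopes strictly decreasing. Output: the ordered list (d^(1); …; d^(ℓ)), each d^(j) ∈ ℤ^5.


Via rank(M_{q-1}∘⋯∘M_p): M ≅ I[1,1], I[1,3], I[2,3], I[2,5], I[3,3].
μ_θ-semistable layers: μ^(1)=18; μ^(2)=25/2; μ^(3)=-37

((0, 0, 0, 1, 1); (0, 3, 3, 0, 0); (2, 0, 1, 0, 0))


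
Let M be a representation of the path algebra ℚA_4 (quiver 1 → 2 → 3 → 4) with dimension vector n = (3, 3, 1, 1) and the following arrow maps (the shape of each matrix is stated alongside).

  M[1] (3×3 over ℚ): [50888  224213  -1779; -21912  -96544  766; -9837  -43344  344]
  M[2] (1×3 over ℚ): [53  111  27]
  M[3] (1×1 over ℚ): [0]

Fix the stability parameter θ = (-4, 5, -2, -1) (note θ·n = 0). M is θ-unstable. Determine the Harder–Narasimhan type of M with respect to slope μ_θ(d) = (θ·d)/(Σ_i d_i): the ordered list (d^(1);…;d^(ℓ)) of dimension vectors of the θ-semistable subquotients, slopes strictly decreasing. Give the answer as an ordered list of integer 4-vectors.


Via rank(M_{q-1}∘⋯∘M_p): M ≅ I[1,2]^2, I[1,3], I[4,4].
μ_θ-semistable layers: μ^(1)=5; μ^(2)=3/2; μ^(3)=-1; μ^(4)=-4

((0, 2, 0, 0); (0, 1, 1, 0); (0, 0, 0, 1); (3, 0, 0, 0))


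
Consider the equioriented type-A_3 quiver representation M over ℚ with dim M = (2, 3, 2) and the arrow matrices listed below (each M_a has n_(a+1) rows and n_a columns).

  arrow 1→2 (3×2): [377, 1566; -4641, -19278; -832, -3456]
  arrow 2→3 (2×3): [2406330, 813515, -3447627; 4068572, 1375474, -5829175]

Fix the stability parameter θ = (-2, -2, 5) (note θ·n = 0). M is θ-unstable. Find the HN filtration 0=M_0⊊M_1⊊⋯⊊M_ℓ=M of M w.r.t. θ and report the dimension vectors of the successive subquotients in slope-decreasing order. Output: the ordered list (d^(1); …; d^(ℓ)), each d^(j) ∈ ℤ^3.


Interval decomposition of M: I[1,1], I[1,3], I[2,2], I[2,3].
HN type (ℓ=2): μ^(1)=5; μ^(2)=-2

((0, 0, 2); (2, 3, 0))


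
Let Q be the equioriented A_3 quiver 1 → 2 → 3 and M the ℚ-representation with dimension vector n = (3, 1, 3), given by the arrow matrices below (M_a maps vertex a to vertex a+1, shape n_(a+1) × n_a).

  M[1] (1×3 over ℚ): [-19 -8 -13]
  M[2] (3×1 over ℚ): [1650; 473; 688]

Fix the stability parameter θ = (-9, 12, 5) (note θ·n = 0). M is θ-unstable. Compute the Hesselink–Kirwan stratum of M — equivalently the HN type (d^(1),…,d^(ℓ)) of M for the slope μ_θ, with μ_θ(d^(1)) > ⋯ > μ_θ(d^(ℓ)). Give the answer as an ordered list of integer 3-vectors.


Barcode: M ≅ I[1,1]^2, I[1,3], I[3,3]^2. HN layers by μ_θ (3 steps, strictly decreasing):
  μ^(1)=17/2; μ^(2)=5; μ^(3)=-9

((0, 1, 1); (0, 0, 2); (3, 0, 0))


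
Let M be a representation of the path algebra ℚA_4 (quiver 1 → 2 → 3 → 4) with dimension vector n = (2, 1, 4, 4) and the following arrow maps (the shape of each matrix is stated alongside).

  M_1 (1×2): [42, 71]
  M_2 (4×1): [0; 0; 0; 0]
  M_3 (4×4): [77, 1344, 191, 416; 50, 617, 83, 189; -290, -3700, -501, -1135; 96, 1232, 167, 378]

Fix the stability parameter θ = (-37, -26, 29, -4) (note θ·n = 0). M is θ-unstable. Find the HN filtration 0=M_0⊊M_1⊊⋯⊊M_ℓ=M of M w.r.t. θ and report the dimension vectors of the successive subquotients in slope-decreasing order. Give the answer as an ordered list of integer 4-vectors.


Interval decomposition of M: I[1,1], I[1,2], I[3,4]^4.
HN type (ℓ=3): μ^(1)=25/2; μ^(2)=-26; μ^(3)=-37

((0, 0, 4, 4); (0, 1, 0, 0); (2, 0, 0, 0))


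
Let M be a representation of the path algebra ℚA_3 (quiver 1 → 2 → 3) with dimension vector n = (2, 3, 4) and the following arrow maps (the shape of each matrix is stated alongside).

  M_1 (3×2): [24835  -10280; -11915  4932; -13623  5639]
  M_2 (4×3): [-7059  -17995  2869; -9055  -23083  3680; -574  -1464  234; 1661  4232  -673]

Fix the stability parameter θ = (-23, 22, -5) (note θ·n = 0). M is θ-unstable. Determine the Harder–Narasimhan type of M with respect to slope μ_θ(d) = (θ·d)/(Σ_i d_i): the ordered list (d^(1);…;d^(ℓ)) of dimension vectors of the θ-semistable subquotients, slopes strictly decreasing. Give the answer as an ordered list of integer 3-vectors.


Via rank(M_{q-1}∘⋯∘M_p): M ≅ I[1,3]^2, I[2,3], I[3,3].
μ_θ-semistable layers: μ^(1)=17/2; μ^(2)=-5; μ^(3)=-23

((0, 3, 3); (0, 0, 1); (2, 0, 0))


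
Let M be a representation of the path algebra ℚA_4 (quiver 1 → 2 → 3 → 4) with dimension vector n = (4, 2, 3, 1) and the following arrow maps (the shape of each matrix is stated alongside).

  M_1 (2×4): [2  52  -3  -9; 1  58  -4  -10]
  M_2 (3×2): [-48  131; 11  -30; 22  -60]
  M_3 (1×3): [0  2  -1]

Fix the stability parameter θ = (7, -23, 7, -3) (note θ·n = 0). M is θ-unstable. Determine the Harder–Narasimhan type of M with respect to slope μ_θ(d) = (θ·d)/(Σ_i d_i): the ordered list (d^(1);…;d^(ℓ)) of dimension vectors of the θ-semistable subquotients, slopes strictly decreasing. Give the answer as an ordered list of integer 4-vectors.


Barcode: M ≅ I[1,1]^2, I[1,3]^2, I[3,4]. HN layers by μ_θ (3 steps, strictly decreasing):
  μ^(1)=7; μ^(2)=2; μ^(3)=-8

((2, 0, 2, 0); (0, 0, 1, 1); (2, 2, 0, 0))


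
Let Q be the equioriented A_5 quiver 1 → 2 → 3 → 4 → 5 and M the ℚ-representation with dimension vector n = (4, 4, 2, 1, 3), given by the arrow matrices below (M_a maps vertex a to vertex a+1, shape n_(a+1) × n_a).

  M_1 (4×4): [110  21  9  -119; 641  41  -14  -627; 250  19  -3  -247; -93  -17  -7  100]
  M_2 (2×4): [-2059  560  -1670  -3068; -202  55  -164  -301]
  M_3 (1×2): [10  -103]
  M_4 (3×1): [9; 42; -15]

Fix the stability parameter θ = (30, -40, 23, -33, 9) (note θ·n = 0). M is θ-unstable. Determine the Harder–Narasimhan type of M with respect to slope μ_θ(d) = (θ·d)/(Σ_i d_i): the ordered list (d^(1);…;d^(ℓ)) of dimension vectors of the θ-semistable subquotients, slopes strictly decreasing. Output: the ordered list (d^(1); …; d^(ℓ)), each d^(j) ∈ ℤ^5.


Barcode: M ≅ I[1,1], I[1,2], I[1,3], I[1,5], I[2,2], I[5,5]^2. HN layers by μ_θ (5 steps, strictly decreasing):
  μ^(1)=30; μ^(2)=23; μ^(3)=9; μ^(4)=-5; μ^(5)=-40

((1, 0, 0, 0, 0); (0, 0, 1, 0, 0); (0, 0, 0, 0, 3); (3, 3, 1, 1, 0); (0, 1, 0, 0, 0))


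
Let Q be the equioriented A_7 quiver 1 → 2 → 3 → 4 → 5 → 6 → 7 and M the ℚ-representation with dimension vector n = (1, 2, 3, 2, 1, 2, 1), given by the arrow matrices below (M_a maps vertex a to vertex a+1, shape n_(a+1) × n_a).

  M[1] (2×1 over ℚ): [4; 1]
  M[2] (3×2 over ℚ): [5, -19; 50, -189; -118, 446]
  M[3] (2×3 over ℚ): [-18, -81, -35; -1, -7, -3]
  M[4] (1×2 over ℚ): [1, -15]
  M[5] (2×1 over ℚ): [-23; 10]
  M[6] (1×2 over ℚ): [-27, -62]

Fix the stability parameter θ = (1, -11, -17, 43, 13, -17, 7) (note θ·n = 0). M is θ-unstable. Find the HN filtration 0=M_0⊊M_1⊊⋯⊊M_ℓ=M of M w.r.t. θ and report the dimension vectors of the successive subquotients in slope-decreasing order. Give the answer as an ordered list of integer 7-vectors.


Interval decomposition of M: I[1,7], I[2,4], I[3,3], I[6,6].
HN type (ℓ=5): μ^(1)=43; μ^(2)=23/2; μ^(3)=-9; μ^(4)=-14; μ^(5)=-17

((0, 0, 0, 1, 0, 0, 0); (0, 0, 0, 1, 1, 1, 1); (1, 1, 1, 0, 0, 0, 0); (0, 1, 1, 0, 0, 0, 0); (0, 0, 1, 0, 0, 1, 0))
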